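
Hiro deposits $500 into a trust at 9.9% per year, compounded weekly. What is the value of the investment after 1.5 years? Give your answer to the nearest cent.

Periodic rate = 9.9%/52 = 0.00190385; periods = 52·1.5 = 78.
A = 500·(1 + 0.099/52)^78 ≈ 500·1.15992903 ≈ 579.9645.

$579.96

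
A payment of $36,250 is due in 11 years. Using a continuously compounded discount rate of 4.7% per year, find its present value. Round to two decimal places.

$21,616.12

P = A·e^(−rt) = 36,250·e^(−0.517).
e^(−0.517) ≈ 0.59630678763, so P ≈ 21,616.1211.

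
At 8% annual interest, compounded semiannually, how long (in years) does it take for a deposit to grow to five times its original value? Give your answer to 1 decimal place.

(1 + 0.04)^(2t) = 5.
2t = ln 5 / ln(1 + 0.04) ≈ 1.6094/0.0392207 ≈ 41.0354.
t ≈ 20.5177.

20.5 years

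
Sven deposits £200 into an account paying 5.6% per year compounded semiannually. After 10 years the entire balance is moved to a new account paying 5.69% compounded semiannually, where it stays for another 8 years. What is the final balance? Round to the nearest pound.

Phase 1: 200·(1 + 0.028)^20 ≈ 347.4500.
Phase 2: 347.4500·(1 + 0.02845)^16 ≈ 544.2810.

£544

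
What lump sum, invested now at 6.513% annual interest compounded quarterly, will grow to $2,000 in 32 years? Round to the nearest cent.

Growth factor = (1 + 0.0162825)^128 ≈ 7.904042173.
P = 2,000/7.904042173 ≈ 253.0351.

$253.04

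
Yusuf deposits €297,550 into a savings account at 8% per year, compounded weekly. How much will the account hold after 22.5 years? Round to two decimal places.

Growth factor = (1 + 0.08/52)^1170 ≈ 6.041285395304.
A ≈ 297,550 × 6.041285395304 ≈ 1,797,584.4694.

€1,797,584.47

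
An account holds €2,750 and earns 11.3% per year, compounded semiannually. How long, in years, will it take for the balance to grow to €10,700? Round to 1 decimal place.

12.4 years

We need (1 + 0.0565)^(2t) = 3.8909, so 2t = ln 3.8909 / ln 1.0565 ≈ 24.7199.
t ≈ 24.7199/2 = 12.3599 years.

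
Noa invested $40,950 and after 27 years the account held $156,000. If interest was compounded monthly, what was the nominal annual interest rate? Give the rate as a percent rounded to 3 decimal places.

(1 + r/12)^324 = 156,000/40,950 = 3.80952.
1 + r/12 = 3.80952^(1/324) ≈ 1.004137, so r/12 ≈ 0.00413663.
r ≈ 12·0.00413663 = 4.96396%.

4.964%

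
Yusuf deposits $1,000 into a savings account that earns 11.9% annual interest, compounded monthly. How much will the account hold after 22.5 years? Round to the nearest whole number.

Periodic rate = 11.9%/12 = 0.00991667; periods = 12·22.5 = 270.
A = 1,000·(1 + 0.119/12)^270 ≈ 1,000·14.358056074 ≈ 14,358.0561.

$14,358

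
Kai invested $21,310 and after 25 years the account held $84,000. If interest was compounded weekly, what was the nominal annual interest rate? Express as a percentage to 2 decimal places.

5.49%

(1 + r/52)^1300 = 84,000/21,310 = 3.94181.
1 + r/52 = 3.94181^(1/1300) ≈ 1.001056, so r/52 ≈ 0.00105566.
r ≈ 52·0.00105566 = 5.48946%.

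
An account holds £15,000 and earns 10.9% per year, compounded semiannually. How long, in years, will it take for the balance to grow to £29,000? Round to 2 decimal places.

(1 + 0.0545)^(2t) = 29,000/15,000 = 1.9333.
2t·ln(1 + 0.0545) = ln(1.9333); 2t = 0.65925/0.0530667 ≈ 12.4230.
t ≈ 6.2115 years.

6.21 years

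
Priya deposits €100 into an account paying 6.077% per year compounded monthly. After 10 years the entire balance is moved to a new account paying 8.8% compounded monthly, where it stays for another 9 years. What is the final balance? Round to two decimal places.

After 10 years at 6.077%: 100 × 1.83338948 ≈ 183.3389.
Then 9 years at 8.8%: 183.3389 × 2.20143654 ≈ 403.6091.

€403.61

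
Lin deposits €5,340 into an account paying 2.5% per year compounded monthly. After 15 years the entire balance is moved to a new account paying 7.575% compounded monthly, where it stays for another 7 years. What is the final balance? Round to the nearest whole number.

€13,176

After 15 years at 2.5%: 5,340 × 1.4544239574 ≈ 7,766.6239.
Then 7 years at 7.575%: 7,766.6239 × 1.6965273191 ≈ 13,176.2897.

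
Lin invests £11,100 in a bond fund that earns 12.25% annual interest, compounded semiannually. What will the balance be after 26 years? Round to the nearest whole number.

Growth factor = (1 + 0.06125)^52 ≈ 22.0049592731.
A ≈ 11,100 × 22.0049592731 ≈ 244,255.0479.

£244,255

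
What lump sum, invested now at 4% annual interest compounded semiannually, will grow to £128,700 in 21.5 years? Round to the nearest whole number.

£54,925

Growth factor = (1 + 0.02)^43 ≈ 2.34318935535.
P = 128,700/2.34318935535 ≈ 54,925.1386.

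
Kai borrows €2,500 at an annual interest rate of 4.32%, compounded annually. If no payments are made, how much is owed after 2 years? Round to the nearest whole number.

€2,721

Annual rate = 4.32% = 0.0432; years = 2.
A = 2,500·(1 + 0.0432)^2 ≈ 2,500·1.08826624 ≈ 2,720.6656.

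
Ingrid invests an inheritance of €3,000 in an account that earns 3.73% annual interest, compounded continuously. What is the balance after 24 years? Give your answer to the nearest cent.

€7,343.48

A = P·e^(rt) = 3,000·e^(0.0373·24) = 3,000·e^0.8952.
e^0.8952 ≈ 2.447825306, so A ≈ 7,343.4759.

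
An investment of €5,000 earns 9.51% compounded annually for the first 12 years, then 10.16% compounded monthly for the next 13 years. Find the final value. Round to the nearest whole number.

After 12 years at 9.51%: 5,000 × 2.9747148914 ≈ 14,873.5745.
Then 13 years at 10.16%: 14,873.5745 × 3.7256449379 ≈ 55,413.6574.

€55,414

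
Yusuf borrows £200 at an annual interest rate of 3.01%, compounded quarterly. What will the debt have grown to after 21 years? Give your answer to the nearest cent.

Periodic rate = 3.01%/4 = 0.007525; periods = 4·21 = 84.
A = 200·(1 + 0.007525)^84 ≈ 200·1.87711043 ≈ 375.4221.

£375.42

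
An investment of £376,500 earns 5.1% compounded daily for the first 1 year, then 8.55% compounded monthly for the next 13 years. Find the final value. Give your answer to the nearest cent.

£1,199,276.18

Phase 1: 376,500·(1 + 0.051/365)^365 ≈ 396,198.1578.
Phase 2: 396,198.1578·(1 + 0.007125)^156 ≈ 1,199,276.1849.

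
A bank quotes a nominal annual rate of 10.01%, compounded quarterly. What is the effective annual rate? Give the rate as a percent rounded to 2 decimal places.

EAR = (1 + 10.01%/4)^4 − 1 = (1 + 0.025025)^4 − 1.
(1 + 0.025025)^4 ≈ 1.103921, so EAR ≈ 10.39206%.

10.39%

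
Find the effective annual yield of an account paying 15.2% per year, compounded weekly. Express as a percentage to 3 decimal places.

EAR = (1 + 15.2%/52)^52 − 1 = (1 + 0.00292308)^52 − 1.
(1 + 0.00292308)^52 ≈ 1.163902, so EAR ≈ 16.39021%.

16.390%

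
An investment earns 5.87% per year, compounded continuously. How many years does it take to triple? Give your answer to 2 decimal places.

e^(0.0587t) = 3, so 0.0587t = ln 3 ≈ 1.0986.
t ≈ 1.0986/0.0587 ≈ 18.7157.

18.72 years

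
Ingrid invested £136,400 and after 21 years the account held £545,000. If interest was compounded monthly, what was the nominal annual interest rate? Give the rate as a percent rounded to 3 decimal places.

6.614%

(1 + r/12)^252 = 545,000/136,400 = 3.9956.
1 + r/12 = 3.9956^(1/252) ≈ 1.005512, so r/12 ≈ 0.00551194.
r ≈ 12·0.00551194 = 6.61432%.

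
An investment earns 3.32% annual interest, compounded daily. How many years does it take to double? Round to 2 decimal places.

(1 + 0.0000909589)^(365t) = 2.
365t = ln 2 / ln(1 + 0.0000909589) ≈ 0.69315/9.09548e-05 ≈ 7620.7900.
t ≈ 20.8789.

20.88 years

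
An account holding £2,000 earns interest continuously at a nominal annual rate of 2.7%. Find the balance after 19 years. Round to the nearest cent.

£3,340.59

A = P·e^(rt) = 2,000·e^(0.027·19) = 2,000·e^0.513.
e^0.513 ≈ 1.67029457, so A ≈ 3,340.5891.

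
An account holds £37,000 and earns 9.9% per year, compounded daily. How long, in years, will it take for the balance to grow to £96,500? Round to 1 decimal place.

(1 + 0.000271233)^(365t) = 96,500/37,000 = 2.6081.
365t·ln(1 + 0.000271233) = ln(2.6081); 365t = 0.95863/0.000271196 ≈ 3534.8041.
t ≈ 9.6844 years.

9.7 years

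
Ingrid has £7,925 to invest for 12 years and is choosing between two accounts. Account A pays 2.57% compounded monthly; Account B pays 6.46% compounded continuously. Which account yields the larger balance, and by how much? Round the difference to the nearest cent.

Account A growth factor: (1 + 0.0257/12)^144 ≈ 1.3607965486; balance ≈ 10,784.3126.
Account B growth factor: e^(0.0646·12) = e^0.7752 ≈ 2.171026289; balance ≈ 17,205.3833.
Account B is larger by 6,421.0707.

Account B, by £6,421.07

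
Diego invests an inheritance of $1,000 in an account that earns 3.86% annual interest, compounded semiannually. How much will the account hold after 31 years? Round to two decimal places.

$3,271.34

Growth factor = (1 + 0.0193)^62 ≈ 3.271338623.
A ≈ 1,000 × 3.271338623 ≈ 3,271.3386.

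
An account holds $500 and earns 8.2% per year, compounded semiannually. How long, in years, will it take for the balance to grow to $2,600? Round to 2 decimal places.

(1 + 0.041)^(2t) = 2,600/500 = 5.2.
2t·ln(1 + 0.041) = ln(5.2); 2t = 1.6487/0.0401818 ≈ 41.0300.
t ≈ 20.5150 years.

20.51 years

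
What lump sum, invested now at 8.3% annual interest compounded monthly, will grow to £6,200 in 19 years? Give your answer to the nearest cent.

£1,287.86

Periodic rate = 8.3%/12 = 0.00691667; 228 periods.
P = 6,200/(1 + 0.083/12)^228 ≈ 6,200/4.814206464 ≈ 1,287.8550.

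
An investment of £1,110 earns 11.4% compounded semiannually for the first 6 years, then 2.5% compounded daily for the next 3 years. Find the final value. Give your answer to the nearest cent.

After 6 years at 11.4%: 1,110 × 1.944911515 ≈ 2,158.8518.
Then 3 years at 2.5%: 2,158.8518 × 1.077881382 ≈ 2,326.9861.

£2,326.99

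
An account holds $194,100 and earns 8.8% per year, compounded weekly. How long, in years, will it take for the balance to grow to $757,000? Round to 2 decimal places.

15.48 years

We need (1 + 0.00169231)^(52t) = 3.9001, so 52t = ln 3.9001 / ln 1.001692 ≈ 804.9015.
t ≈ 804.9015/52 = 15.4789 years.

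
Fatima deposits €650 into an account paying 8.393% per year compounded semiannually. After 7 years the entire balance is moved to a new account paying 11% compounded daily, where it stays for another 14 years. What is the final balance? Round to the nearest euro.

Phase 1: 650·(1 + 0.041965)^14 ≈ 1,155.7321.
Phase 2: 1,155.7321·(1 + 0.11/365)^5110 ≈ 5,389.7663.

€5,390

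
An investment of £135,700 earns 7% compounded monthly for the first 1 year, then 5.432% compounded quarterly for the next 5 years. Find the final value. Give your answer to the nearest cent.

£190,569.23

Phase 1: 135,700·(1 + 0.07/12)^12 ≈ 145,509.7640.
Phase 2: 145,509.7640·(1 + 0.01358)^20 ≈ 190,569.2326.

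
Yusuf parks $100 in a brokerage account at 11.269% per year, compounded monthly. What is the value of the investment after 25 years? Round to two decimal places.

Growth factor = (1 + 0.11269/12)^300 ≈ 16.5122755.
A ≈ 100 × 16.5122755 ≈ 1,651.2276.

$1,651.23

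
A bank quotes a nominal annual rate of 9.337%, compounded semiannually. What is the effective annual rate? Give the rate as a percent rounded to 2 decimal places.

9.55%

EAR = (1 + 9.337%/2)^2 − 1 = (1 + 0.046685)^2 − 1.
(1 + 0.046685)^2 ≈ 1.095549, so EAR ≈ 9.55495%.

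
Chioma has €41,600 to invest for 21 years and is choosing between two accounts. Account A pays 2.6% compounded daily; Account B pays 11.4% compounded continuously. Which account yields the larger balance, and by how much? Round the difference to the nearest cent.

Account A growth factor: (1 + 0.026/365)^7665 ≈ 1.726300284; balance ≈ 71,814.0918.
Account B growth factor: e^(0.114·21) = e^2.394 ≈ 10.9572353433; balance ≈ 455,820.9903.
Account B is larger by 384,006.8985.

Account B, by €384,006.90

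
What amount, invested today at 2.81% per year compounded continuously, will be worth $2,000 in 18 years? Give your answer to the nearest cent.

$1,206.05

P = A·e^(−rt) = 2,000·e^(−0.5058).
e^(−0.5058) ≈ 0.603022964, so P ≈ 1,206.0459.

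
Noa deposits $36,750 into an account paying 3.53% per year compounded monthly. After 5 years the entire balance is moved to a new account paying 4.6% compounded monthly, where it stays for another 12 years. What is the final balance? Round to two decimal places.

Phase 1: 36,750·(1 + 0.0353/12)^60 ≈ 43,832.6569.
Phase 2: 43,832.6569·(1 + 0.046/12)^144 ≈ 76,044.8903.

$76,044.89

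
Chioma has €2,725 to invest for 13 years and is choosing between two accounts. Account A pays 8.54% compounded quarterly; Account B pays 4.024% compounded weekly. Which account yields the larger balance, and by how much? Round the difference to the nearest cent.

Account A, by €3,577.28

A: (1 + 0.02135)^52 ≈ 2.99970708, so 2,725 × 2.99970708 ≈ 8,174.2018.
B: (1 + 0.04024/52)^676 ≈ 1.686942463, so 2,725 × 1.686942463 ≈ 4,596.9182.
Difference ≈ 3,577.2836 in favor of A.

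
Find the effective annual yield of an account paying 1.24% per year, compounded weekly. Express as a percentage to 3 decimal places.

One year is 52 periods at 0.000238462 each: (1 + 0.000238462)^52 ≈ 1.012476.
EAR = 1.012476 − 1 ≈ 1.24757%.

1.248%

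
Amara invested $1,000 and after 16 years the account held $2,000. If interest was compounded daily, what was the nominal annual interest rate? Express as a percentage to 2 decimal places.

(1 + r/365)^5840 = 2,000/1,000 = 2.
1 + r/365 = 2^(1/5840) ≈ 1.000119, so r/365 ≈ 0.000118697.
r ≈ 365·0.000118697 = 4.33243%.

4.33%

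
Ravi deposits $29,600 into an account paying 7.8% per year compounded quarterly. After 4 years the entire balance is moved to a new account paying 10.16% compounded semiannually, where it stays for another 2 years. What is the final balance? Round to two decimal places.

After 4 years at 7.8%: 29,600 × 1.3620582523 ≈ 40,316.9243.
Then 2 years at 10.16%: 40,316.9243 × 1.2192148858 ≈ 49,154.9942.

$49,154.99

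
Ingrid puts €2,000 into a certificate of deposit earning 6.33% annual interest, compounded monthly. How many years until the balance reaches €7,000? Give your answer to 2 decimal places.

19.84 years

(1 + 0.005275)^(12t) = 7,000/2,000 = 3.5.
12t·ln(1 + 0.005275) = ln(3.5); 12t = 1.2528/0.00526114 ≈ 238.1164.
t ≈ 19.8430 years.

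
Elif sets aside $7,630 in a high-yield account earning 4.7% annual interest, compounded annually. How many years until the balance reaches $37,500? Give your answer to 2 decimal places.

(1 + 0.047)^t = 37,500/7,630 = 4.9148.
t·ln(1 + 0.047) = ln(4.9148); t = 1.5923/0.0459289 ≈ 34.6678.

34.67 years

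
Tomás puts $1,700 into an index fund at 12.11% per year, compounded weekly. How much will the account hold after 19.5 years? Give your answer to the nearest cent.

$17,981.31

Periodic rate = 12.11%/52 = 0.00232885; periods = 52·19.5 = 1014.
A = 1,700·(1 + 0.1211/52)^1014 ≈ 1,700·10.577240127 ≈ 17,981.3082.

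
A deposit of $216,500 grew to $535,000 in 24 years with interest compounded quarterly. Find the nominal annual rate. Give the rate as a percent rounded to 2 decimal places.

3.79%

The 96-period growth factor is 535,000/216,500 = 2.47113.
r/4 = 2.47113^(1/96) − 1 ≈ 0.00946825, so r ≈ 4·0.00946825 = 3.78730%.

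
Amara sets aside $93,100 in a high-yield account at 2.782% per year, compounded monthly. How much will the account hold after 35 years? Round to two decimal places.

$246,225.37

Periodic rate = 2.782%/12 = 0.00231833; periods = 12·35 = 420.
A = 93,100·(1 + 0.02782/12)^420 ≈ 93,100·2.64474079085 ≈ 246,225.3676.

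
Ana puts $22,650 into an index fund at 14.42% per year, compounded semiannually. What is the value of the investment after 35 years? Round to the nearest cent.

Growth factor = (1 + 0.0721)^70 ≈ 130.7587381391.
A ≈ 22,650 × 130.7587381391 ≈ 2,961,685.4189.

$2,961,685.42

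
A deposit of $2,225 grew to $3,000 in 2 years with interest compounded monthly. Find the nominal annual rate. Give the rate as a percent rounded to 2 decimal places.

The 24-period growth factor is 3,000/2,225 = 1.34831.
r/12 = 1.34831^(1/24) − 1 ≈ 0.0125302, so r ≈ 12·0.0125302 = 15.03619%.

15.04%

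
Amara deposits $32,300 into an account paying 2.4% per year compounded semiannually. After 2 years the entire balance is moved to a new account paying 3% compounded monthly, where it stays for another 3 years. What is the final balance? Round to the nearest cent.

$37,064.85

Phase 1: 32,300·(1 + 0.012)^4 ≈ 33,878.5311.
Phase 2: 33,878.5311·(1 + 0.0025)^36 ≈ 37,064.8544.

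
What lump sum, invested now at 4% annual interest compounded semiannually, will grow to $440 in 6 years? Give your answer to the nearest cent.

$346.94

Periodic rate = 4%/2 = 0.02; 12 periods.
P = 440/(1 + 0.02)^12 ≈ 440/1.26824179 ≈ 346.9370.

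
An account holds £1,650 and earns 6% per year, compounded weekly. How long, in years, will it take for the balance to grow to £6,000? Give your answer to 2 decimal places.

21.53 years

(1 + 0.00115385)^(52t) = 6,000/1,650 = 3.6364.
52t·ln(1 + 0.00115385) = ln(3.6364); 52t = 1.291/0.00115318 ≈ 1119.4983.
t ≈ 21.5288 years.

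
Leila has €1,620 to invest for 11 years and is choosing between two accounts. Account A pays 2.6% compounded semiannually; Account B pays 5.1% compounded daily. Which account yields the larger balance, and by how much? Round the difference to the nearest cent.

Account B, by €686.42

Account A growth factor: (1 + 0.013)^22 ≈ 1.328641452; balance ≈ 2,152.3992.
Account B growth factor: (1 + 0.051/365)^4015 ≈ 1.752355373; balance ≈ 2,838.8157.
Account B is larger by 686.4166.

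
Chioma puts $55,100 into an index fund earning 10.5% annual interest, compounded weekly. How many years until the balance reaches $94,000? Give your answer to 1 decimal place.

(1 + 0.00201923)^(52t) = 94,000/55,100 = 1.706.
52t·ln(1 + 0.00201923) = ln(1.706); 52t = 0.53415/0.00201719 ≈ 264.7960.
t ≈ 5.0922 years.

5.1 years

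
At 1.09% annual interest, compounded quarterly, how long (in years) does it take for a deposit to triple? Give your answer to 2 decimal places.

(1 + 0.002725)^(4t) = 3.
4t = ln 3 / ln(1 + 0.002725) ≈ 1.0986/0.00272129 ≈ 403.7095.
t ≈ 100.9274.

100.93 years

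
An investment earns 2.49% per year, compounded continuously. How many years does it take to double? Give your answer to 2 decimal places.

27.84 years

e^(0.0249t) = 2, so 0.0249t = ln 2 ≈ 0.69315.
t ≈ 0.69315/0.0249 ≈ 27.8372.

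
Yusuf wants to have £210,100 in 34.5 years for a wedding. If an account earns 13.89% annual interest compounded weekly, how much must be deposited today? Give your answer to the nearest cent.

Growth factor = (1 + 0.1389/52)^1794 ≈ 119.780538553.
P = 210,100/119.780538553 ≈ 1,754.0412.

£1,754.04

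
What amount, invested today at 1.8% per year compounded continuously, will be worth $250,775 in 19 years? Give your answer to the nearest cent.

P = A·e^(−rt) = 250,775·e^(−0.342).
e^(−0.342) ≈ 0.710348204709, so P ≈ 178,137.5710.

$178,137.57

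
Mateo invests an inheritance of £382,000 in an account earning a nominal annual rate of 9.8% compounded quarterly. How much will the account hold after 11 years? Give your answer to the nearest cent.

Growth factor = (1 + 0.0245)^44 ≈ 2.900857267119.
A ≈ 382,000 × 2.900857267119 ≈ 1,108,127.4760.

£1,108,127.48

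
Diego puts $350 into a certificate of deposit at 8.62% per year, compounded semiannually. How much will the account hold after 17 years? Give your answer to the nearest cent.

$1,469.43

Growth factor = (1 + 0.0431)^34 ≈ 4.198383859.
A ≈ 350 × 4.198383859 ≈ 1,469.4344.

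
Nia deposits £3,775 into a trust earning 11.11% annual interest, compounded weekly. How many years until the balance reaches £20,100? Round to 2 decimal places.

(1 + 0.00213654)^(52t) = 20,100/3,775 = 5.3245.
52t·ln(1 + 0.00213654) = ln(5.3245); 52t = 1.6723/0.00213426 ≈ 783.5596.
t ≈ 15.0685 years.

15.07 years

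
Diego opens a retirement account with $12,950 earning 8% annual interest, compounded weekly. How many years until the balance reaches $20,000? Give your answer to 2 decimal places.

(1 + 0.00153846)^(52t) = 20,000/12,950 = 1.5444.
52t·ln(1 + 0.00153846) = ln(1.5444); 52t = 0.43464/0.00153728 ≈ 282.7310.
t ≈ 5.4371 years.

5.44 years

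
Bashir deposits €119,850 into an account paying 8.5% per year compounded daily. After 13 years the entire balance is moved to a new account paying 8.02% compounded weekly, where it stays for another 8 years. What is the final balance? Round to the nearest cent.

€686,920.15

After 13 years at 8.5%: 119,850 × 3.01883608743 ≈ 361,807.5051.
Then 8 years at 8.02%: 361,807.5051 × 1.89857904596 ≈ 686,920.1478.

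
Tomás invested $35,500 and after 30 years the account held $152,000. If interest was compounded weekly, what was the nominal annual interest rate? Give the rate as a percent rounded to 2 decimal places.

4.85%

The 1560-period growth factor is 152,000/35,500 = 4.28169.
r/52 = 4.28169^(1/1560) − 1 ≈ 0.000932709, so r ≈ 52·0.000932709 = 4.85009%.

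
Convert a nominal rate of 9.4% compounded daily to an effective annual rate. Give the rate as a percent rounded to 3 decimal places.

EAR = (1 + 9.4%/365)^365 − 1 = (1 + 0.000257534)^365 − 1.
(1 + 0.000257534)^365 ≈ 1.098546, so EAR ≈ 9.85465%.

9.855%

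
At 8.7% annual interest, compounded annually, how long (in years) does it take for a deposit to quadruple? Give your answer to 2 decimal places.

(1 + 0.087)^t = 4.
t = ln 4 / ln(1 + 0.087) ≈ 1.3863/0.0834216 ≈ 16.6179.

16.62 years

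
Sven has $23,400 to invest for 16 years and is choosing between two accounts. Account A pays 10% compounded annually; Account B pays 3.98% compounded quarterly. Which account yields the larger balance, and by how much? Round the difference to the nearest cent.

Account A, by $63,425.50

Account A growth factor: (1 + 0.1)^16 ≈ 4.59497298636; balance ≈ 107,522.3679.
Account B growth factor: (1 + 0.00995)^64 ≈ 1.884481618; balance ≈ 44,096.8699.
Account A is larger by 63,425.4980.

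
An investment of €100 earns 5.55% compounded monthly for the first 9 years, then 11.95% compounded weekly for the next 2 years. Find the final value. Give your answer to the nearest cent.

After 9 years at 5.55%: 100 × 1.64600058 ≈ 164.6001.
Then 2 years at 11.95%: 164.6001 × 1.26963036 ≈ 208.9812.

€208.98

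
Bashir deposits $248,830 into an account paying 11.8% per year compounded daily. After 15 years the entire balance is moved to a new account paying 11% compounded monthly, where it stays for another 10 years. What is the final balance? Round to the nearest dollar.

$4,365,434

After 15 years at 11.8%: 248,830 × 5.869174256036 ≈ 1,460,426.6301.
Then 10 years at 11%: 1,460,426.6301 × 2.989149603009 ≈ 4,365,433.6817.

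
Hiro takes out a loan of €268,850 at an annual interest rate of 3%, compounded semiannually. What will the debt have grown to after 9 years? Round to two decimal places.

€351,478.53

Periodic rate = 3%/2 = 0.015; periods = 2·9 = 18.
A = 268,850·(1 + 0.015)^18 ≈ 268,850·1.30734063583 ≈ 351,478.5299.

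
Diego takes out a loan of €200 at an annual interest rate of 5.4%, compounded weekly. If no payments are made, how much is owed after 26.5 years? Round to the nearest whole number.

Periodic rate = 5.4%/52 = 0.00103846; periods = 52·26.5 = 1378.
A = 200·(1 + 0.054/52)^1378 ≈ 200·4.17977532 ≈ 835.9551.

€836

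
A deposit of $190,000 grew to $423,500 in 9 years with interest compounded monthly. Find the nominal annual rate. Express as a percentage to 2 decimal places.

(1 + r/12)^108 = 423,500/190,000 = 2.22895.
1 + r/12 = 2.22895^(1/108) ≈ 1.007449, so r/12 ≈ 0.00744918.
r ≈ 12·0.00744918 = 8.93901%.

8.94%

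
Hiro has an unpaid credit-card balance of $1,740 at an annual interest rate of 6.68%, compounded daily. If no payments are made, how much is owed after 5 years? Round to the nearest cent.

$2,429.91

Growth factor = (1 + 0.0668/365)^1825 ≈ 1.396500466.
A ≈ 1,740 × 1.396500466 ≈ 2,429.9108.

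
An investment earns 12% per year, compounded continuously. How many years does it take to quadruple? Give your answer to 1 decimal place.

11.6 years

e^(0.12t) = 4, so 0.12t = ln 4 ≈ 1.3863.
t ≈ 1.3863/0.12 ≈ 11.5525.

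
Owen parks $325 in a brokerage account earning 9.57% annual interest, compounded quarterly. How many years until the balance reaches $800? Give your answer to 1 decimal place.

(1 + 0.023925)^(4t) = 800/325 = 2.4615.
4t·ln(1 + 0.023925) = ln(2.4615); 4t = 0.90079/0.0236433 ≈ 38.0990.
t ≈ 9.5248 years.

9.5 years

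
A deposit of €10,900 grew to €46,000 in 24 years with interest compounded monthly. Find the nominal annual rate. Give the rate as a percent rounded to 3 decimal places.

The 288-period growth factor is 46,000/10,900 = 4.22018.
r/12 = 4.22018^(1/288) − 1 ≈ 0.0050121, so r ≈ 12·0.0050121 = 6.01452%.

6.015%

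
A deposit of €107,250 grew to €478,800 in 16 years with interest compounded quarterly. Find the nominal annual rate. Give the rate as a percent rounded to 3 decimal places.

9.461%

(1 + r/4)^64 = 478,800/107,250 = 4.46434.
1 + r/4 = 4.46434^(1/64) ≈ 1.023652, so r/4 ≈ 0.0236523.
r ≈ 4·0.0236523 = 9.46090%.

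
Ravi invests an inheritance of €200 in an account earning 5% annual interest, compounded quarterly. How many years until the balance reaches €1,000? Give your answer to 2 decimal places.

We need (1 + 0.0125)^(4t) = 5, so 4t = ln 5 / ln 1.0125 ≈ 129.5581.
t ≈ 129.5581/4 = 32.3895 years.

32.39 years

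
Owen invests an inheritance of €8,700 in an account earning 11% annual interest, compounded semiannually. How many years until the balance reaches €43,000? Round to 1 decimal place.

14.9 years

We need (1 + 0.055)^(2t) = 4.9425, so 2t = ln 4.9425 / ln 1.055 ≈ 29.8441.
t ≈ 29.8441/2 = 14.9221 years.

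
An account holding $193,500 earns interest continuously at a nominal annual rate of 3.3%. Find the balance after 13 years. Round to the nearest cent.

A = P·e^(rt) = 193,500·e^(0.033·13) = 193,500·e^0.429.
e^0.429 ≈ 1.5357210344, so A ≈ 297,162.0202.

$297,162.02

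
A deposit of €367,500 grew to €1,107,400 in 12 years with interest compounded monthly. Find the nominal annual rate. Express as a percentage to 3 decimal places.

The 144-period growth factor is 1,107,400/367,500 = 3.01333.
r/12 = 3.01333^(1/144) − 1 ≈ 0.00768946, so r ≈ 12·0.00768946 = 9.22735%.

9.227%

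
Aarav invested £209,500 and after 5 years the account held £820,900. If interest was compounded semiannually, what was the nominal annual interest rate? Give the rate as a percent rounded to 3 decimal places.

29.267%

(1 + r/2)^10 = 820,900/209,500 = 3.91838.
1 + r/2 = 3.91838^(1/10) ≈ 1.146333, so r/2 ≈ 0.146333.
r ≈ 2·0.146333 = 29.26651%.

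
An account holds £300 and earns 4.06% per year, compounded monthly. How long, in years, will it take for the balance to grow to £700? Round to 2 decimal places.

(1 + 0.00338333)^(12t) = 700/300 = 2.3333.
12t·ln(1 + 0.00338333) = ln(2.3333); 12t = 0.8473/0.00337762 ≈ 250.8563.
t ≈ 20.9047 years.

20.90 years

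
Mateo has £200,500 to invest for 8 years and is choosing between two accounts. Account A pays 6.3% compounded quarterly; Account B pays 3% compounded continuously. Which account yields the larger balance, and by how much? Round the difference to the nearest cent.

Account A, by £75,707.02

Account A growth factor: (1 + 0.01575)^32 ≈ 1.64884029345; balance ≈ 330,592.4788.
Account B growth factor: e^(0.03·8) = e^0.24 ≈ 1.27124915032; balance ≈ 254,885.4546.
Account A is larger by 75,707.0242.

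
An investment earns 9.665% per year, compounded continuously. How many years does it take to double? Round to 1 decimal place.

e^(0.09665t) = 2, so 0.09665t = ln 2 ≈ 0.69315.
t ≈ 0.69315/0.09665 ≈ 7.1717.

7.2 years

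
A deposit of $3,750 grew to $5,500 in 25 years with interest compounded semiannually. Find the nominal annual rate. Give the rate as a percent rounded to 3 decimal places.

1.538%

(1 + r/2)^50 = 5,500/3,750 = 1.46667.
1 + r/2 = 1.46667^(1/50) ≈ 1.007689, so r/2 ≈ 0.00768926.
r ≈ 2·0.00768926 = 1.53785%.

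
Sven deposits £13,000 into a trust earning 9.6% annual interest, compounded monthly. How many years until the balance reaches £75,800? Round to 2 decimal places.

We need (1 + 0.008)^(12t) = 5.8308, so 12t = ln 5.8308 / ln 1.008 ≈ 221.2740.
t ≈ 221.2740/12 = 18.4395 years.

18.44 years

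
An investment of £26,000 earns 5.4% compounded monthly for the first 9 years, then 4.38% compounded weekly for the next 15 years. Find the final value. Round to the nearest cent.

After 9 years at 5.4%: 26,000 × 1.6240284653 ≈ 42,224.7401.
Then 15 years at 4.38%: 42,224.7401 × 1.9284632789 ≈ 81,428.8607.

£81,428.86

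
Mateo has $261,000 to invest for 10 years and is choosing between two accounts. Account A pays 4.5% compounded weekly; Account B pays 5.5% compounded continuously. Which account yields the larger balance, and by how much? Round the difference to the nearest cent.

Account B, by $43,129.20

Account A growth factor: (1 + 0.045/52)^520 ≈ 1.56800702276; balance ≈ 409,249.8329.
Account B growth factor: e^(0.055·10) = e^0.55 ≈ 1.73325301787; balance ≈ 452,379.0377.
Account B is larger by 43,129.2047.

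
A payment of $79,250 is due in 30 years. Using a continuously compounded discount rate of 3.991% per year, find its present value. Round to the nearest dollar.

P = A·e^(−rt) = 79,250·e^(−1.1973).
e^(−1.1973) ≈ 0.30200853513, so P ≈ 23,934.1764.

$23,934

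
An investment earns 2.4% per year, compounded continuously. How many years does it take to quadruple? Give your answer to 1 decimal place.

57.8 years

e^(0.024t) = 4, so 0.024t = ln 4 ≈ 1.3863.
t ≈ 1.3863/0.024 ≈ 57.7623.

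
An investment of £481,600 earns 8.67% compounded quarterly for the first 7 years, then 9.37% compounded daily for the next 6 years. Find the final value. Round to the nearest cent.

£1,540,185.26

After 7 years at 8.67%: 481,600 × 1.822877404685 ≈ 877,897.7581.
Then 6 years at 9.37%: 877,897.7581 × 1.754401635786 ≈ 1,540,185.2629.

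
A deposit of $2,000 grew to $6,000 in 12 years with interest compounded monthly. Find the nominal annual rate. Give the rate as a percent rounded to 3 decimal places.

9.190%

The 144-period growth factor is 6,000/2,000 = 3.
r/12 = 3^(1/144) − 1 ≈ 0.00765843, so r ≈ 12·0.00765843 = 9.19011%.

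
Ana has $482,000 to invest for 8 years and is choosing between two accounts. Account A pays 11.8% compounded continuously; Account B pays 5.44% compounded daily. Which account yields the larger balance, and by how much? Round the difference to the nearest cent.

Account A, by $494,059.58

Account A growth factor: e^(0.118·8) = e^0.944 ≈ 2.570241851188; balance ≈ 1,238,856.5723.
Account B growth factor: (1 + 0.0544/365)^2920 ≈ 1.54522197301; balance ≈ 744,796.9910.
Account A is larger by 494,059.5813.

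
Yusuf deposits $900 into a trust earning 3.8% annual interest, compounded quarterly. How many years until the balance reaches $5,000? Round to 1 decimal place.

(1 + 0.0095)^(4t) = 5,000/900 = 5.5556.
4t·ln(1 + 0.0095) = ln(5.5556); 4t = 1.7148/0.00945516 ≈ 181.3611.
t ≈ 45.3403 years.

45.3 years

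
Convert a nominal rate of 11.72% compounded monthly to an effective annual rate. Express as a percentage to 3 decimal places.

12.371%

One year is 12 periods at 0.00976667 each: (1 + 0.00976667)^12 ≈ 1.123705.
EAR = 1.123705 − 1 ≈ 12.37051%.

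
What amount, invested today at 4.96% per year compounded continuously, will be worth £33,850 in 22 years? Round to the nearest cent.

£11,367.28

P = A·e^(−rt) = 33,850·e^(−1.0912).
e^(−1.0912) ≈ 0.33581327589, so P ≈ 11,367.2794.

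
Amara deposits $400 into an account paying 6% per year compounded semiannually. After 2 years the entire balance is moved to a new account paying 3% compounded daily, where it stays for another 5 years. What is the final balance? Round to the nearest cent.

After 2 years at 6%: 400 × 1.12550881 ≈ 450.2035.
Then 5 years at 3%: 450.2035 × 1.16182708 ≈ 523.0586.

$523.06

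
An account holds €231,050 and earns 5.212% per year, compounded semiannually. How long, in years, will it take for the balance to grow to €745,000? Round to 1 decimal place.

22.8 years

We need (1 + 0.02606)^(2t) = 3.2244, so 2t = ln 3.2244 / ln 1.02606 ≈ 45.5080.
t ≈ 45.5080/2 = 22.7540 years.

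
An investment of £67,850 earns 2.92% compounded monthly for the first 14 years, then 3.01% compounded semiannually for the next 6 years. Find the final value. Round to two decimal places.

Phase 1: 67,850·(1 + 0.0292/12)^168 ≈ 102,064.2808.
Phase 2: 102,064.2808·(1 + 0.01505)^12 ≈ 122,102.0642.

£122,102.06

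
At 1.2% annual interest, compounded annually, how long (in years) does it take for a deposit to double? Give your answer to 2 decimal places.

58.11 years

(1 + 0.012)^t = 2.
t = ln 2 / ln(1 + 0.012) ≈ 0.69315/0.0119286 ≈ 58.1081.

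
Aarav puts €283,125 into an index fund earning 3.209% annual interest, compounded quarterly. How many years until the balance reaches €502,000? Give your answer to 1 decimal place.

We need (1 + 0.0080225)^(4t) = 1.7731, so 4t = ln 1.7731 / ln 1.008023 ≈ 71.6741.
t ≈ 71.6741/4 = 17.9185 years.

17.9 years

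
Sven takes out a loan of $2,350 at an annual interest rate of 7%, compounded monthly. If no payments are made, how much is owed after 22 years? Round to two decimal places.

Growth factor = (1 + 0.07/12)^264 ≈ 4.6437662317.
A ≈ 2,350 × 4.6437662317 ≈ 10,912.8506.

$10,912.85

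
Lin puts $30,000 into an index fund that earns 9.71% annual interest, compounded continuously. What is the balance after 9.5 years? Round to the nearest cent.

$75,463.37

A = P·e^(rt) = 30,000·e^(0.0971·9.5) = 30,000·e^0.92245.
e^0.92245 ≈ 2.5154456886, so A ≈ 75,463.3707.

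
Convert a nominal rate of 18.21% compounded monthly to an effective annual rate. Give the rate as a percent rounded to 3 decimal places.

EAR = (1 + 18.21%/12)^12 − 1 = (1 + 0.015175)^12 − 1.
(1 + 0.015175)^12 ≈ 1.198094, so EAR ≈ 19.80942%.

19.809%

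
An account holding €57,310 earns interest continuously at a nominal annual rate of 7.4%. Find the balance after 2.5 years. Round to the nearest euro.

A = P·e^(rt) = 57,310·e^(0.074·2.5) = 57,310·e^0.185.
e^0.185 ≈ 1.2032184401, so A ≈ 68,956.4488.

€68,956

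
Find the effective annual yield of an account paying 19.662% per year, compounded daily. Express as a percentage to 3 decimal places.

EAR = (1 + 19.662%/365)^365 − 1 = (1 + 0.000538685)^365 − 1.
(1 + 0.000538685)^365 ≈ 1.217217, so EAR ≈ 21.72169%.

21.722%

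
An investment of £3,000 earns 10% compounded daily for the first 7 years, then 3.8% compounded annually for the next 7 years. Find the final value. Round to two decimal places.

Phase 1: 3,000·(1 + 0.1/365)^2555 ≈ 6,040.6790.
Phase 2: 6,040.6790·(1 + 0.038)^7 ≈ 7,842.7294.

£7,842.73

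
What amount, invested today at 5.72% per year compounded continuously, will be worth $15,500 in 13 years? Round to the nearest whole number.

P = A·e^(−rt) = 15,500·e^(−0.7436).
e^(−0.7436) ≈ 0.47539939342, so P ≈ 7,368.6906.

$7,369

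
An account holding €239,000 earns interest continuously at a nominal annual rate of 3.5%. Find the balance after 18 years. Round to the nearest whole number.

€448,749

A = P·e^(rt) = 239,000·e^(0.035·18) = 239,000·e^0.63.
e^0.63 ≈ 1.87761057926, so A ≈ 448,748.9284.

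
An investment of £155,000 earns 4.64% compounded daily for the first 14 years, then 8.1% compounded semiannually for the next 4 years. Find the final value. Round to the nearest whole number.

Phase 1: 155,000·(1 + 0.0464/365)^5110 ≈ 296,777.8356.
Phase 2: 296,777.8356·(1 + 0.0405)^8 ≈ 407,725.7494.

£407,726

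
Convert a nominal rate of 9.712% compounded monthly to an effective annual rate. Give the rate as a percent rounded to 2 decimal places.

10.16%

EAR = (1 + 9.712%/12)^12 − 1 = (1 + 0.00809333)^12 − 1.
(1 + 0.00809333)^12 ≈ 1.101562, so EAR ≈ 10.15619%.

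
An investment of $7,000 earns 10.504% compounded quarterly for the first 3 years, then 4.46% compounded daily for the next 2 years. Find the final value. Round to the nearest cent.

$10,445.36

After 3 years at 10.504%: 7,000 × 1.3648622549 ≈ 9,554.0358.
Then 2 years at 4.46%: 9,554.0358 × 1.0932933366 ≈ 10,445.3637.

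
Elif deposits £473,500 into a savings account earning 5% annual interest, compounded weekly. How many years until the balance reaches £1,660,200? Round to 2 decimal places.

25.10 years

(1 + 0.000961538)^(52t) = 1,660,200/473,500 = 3.5062.
52t·ln(1 + 0.000961538) = ln(3.5062); 52t = 1.2545/0.000961076 ≈ 1305.3503.
t ≈ 25.1029 years.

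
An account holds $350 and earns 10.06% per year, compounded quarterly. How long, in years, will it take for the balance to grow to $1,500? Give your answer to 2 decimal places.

14.65 years

We need (1 + 0.02515)^(4t) = 4.2857, so 4t = ln 4.2857 / ln 1.02515 ≈ 58.5889.
t ≈ 58.5889/4 = 14.6472 years.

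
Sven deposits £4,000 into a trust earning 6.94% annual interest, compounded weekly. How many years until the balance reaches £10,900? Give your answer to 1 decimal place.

We need (1 + 0.00133462)^(52t) = 2.725, so 52t = ln 2.725 / ln 1.001335 ≈ 751.6302.
t ≈ 751.6302/52 = 14.4544 years.

14.5 years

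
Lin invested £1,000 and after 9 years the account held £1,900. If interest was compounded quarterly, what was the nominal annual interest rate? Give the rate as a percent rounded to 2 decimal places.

7.20%

The 36-period growth factor is 1,900/1,000 = 1.9.
r/4 = 1.9^(1/36) − 1 ≈ 0.0179892, so r ≈ 4·0.0179892 = 7.19567%.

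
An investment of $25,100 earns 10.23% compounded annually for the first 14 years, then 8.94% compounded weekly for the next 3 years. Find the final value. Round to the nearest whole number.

$128,307

After 14 years at 10.23%: 25,100 × 3.91018498578 ≈ 98,145.6431.
Then 3 years at 8.94%: 98,145.6431 × 1.30730754768 ≈ 128,306.5401.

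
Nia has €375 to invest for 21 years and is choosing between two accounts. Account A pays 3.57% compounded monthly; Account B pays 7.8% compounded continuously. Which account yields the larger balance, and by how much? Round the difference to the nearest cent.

Account A growth factor: (1 + 0.002975)^252 ≈ 2.11401087; balance ≈ 792.7541.
Account B growth factor: e^(0.078·21) = e^1.638 ≈ 5.144869477; balance ≈ 1,929.3261.
Account B is larger by 1,136.5720.

Account B, by €1,136.57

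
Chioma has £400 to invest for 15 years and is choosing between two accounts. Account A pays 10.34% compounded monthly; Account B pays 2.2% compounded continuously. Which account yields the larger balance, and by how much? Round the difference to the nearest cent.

Account A, by £1,317.59

A: (1 + 0.1034/12)^180 ≈ 4.684953144, so 400 × 4.684953144 ≈ 1,873.9813.
B: e^(0.022·15) = e^0.33 ≈ 1.39096813, so 400 × 1.39096813 ≈ 556.3873.
Difference ≈ 1,317.5940 in favor of A.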